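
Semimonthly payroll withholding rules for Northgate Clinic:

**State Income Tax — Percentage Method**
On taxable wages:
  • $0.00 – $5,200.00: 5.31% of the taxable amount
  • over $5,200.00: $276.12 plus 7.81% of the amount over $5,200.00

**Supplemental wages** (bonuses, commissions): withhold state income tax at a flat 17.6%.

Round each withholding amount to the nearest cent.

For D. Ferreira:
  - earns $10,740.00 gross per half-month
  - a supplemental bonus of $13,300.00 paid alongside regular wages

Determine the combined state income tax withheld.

$3,049.59

State Income Tax: taxable = $10,740.00
  $276.12 + 7.81% × ($10,740.00 − $5,200.00) = $276.12 + 7.81% × $5,540.00 = $708.79
Supplemental (17.6% flat on bonus): 17.6% × $13,300.00 = $2,340.80
Total state income tax: $708.79 + $2,340.80 = $3,049.59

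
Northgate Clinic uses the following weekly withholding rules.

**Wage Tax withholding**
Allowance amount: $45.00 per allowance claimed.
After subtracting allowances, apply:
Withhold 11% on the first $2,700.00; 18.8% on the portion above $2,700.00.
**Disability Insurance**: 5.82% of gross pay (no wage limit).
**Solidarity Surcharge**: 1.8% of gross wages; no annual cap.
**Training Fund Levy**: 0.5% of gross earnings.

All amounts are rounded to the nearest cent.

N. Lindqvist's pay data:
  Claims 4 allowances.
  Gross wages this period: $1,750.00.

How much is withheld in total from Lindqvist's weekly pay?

Wage Tax: taxable = $1,750.00 − 4×$45.00 = $1,570.00
  11% × $1,570.00 = $172.70
Disability Insurance: 5.82% × $1,750.00 = $101.85
Solidarity Surcharge: 1.8% × $1,750.00 = $31.50
Training Fund Levy: 0.5% × $1,750.00 = $8.75
Total: $172.70 + $101.85 + $31.50 + $8.75 = $314.80

$314.80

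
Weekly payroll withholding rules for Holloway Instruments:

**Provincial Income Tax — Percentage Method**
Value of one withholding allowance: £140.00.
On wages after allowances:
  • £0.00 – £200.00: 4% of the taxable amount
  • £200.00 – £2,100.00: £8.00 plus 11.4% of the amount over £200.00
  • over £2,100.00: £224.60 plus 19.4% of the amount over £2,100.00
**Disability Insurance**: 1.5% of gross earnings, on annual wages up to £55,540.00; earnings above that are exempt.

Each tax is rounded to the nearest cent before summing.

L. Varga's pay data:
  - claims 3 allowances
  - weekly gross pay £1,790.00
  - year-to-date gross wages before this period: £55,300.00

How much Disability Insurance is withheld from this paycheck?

Disability Insurance: cap £55,540.00 − YTD £55,300.00 = £240.00 subject; 1.5% × £240.00 = £3.60

£3.60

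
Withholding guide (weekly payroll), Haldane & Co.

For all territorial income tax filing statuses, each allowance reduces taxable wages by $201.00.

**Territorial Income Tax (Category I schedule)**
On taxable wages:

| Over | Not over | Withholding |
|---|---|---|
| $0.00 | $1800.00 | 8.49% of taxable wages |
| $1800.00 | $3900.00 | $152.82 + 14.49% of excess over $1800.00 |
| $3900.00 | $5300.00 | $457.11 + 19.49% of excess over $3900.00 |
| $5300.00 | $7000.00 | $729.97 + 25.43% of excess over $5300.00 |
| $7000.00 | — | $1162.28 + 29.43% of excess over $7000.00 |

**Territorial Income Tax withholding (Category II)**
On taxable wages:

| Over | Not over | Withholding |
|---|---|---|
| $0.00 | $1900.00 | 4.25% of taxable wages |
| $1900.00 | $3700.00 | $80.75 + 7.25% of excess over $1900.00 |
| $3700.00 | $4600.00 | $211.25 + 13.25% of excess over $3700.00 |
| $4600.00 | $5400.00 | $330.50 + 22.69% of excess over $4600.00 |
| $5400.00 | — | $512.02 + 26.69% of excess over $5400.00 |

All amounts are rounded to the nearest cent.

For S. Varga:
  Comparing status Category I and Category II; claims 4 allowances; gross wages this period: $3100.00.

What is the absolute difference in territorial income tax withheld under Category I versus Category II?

Territorial Income Tax (Category I): taxable = $3100.00 − 4×$201.00 = $2296.00
  $152.82 + 14.49% × ($2296.00 − $1800.00) = $152.82 + 14.49% × $496.00 = $224.69
Territorial Income Tax (Category II): taxable = $3100.00 − 4×$201.00 = $2296.00
  $80.75 + 7.25% × ($2296.00 − $1900.00) = $80.75 + 7.25% × $396.00 = $109.46
Difference: |$224.69 − $109.46| = $115.23 (higher under Category I)

$115.23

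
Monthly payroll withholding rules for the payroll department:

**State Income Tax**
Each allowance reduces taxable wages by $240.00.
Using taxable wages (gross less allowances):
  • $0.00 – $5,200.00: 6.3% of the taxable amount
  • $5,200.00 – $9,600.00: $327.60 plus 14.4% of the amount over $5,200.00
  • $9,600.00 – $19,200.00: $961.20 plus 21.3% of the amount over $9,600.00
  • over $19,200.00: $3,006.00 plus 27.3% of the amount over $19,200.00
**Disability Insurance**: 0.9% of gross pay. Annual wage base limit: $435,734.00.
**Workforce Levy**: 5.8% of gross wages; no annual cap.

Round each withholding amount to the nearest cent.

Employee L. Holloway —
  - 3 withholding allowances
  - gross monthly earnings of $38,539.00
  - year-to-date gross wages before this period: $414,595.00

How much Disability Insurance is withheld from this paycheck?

$190.25

Disability Insurance: cap $435,734.00 − YTD $414,595.00 = $21,139.00 subject; 0.9% × $21,139.00 = $190.25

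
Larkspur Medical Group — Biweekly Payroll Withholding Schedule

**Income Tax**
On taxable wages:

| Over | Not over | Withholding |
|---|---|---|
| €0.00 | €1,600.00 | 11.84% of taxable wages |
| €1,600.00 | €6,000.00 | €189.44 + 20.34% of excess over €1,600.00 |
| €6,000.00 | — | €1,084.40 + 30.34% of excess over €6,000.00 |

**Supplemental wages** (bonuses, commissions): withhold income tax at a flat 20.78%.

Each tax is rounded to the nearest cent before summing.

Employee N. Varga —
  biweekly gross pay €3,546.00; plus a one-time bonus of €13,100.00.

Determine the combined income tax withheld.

€3,307.44

Income Tax: taxable = €3,546.00
  €189.44 + 20.34% × (€3,546.00 − €1,600.00) = €189.44 + 20.34% × €1,946.00 = €585.26
Supplemental (20.78% flat on bonus): 20.78% × €13,100.00 = €2,722.18
Total income tax: €585.26 + €2,722.18 = €3,307.44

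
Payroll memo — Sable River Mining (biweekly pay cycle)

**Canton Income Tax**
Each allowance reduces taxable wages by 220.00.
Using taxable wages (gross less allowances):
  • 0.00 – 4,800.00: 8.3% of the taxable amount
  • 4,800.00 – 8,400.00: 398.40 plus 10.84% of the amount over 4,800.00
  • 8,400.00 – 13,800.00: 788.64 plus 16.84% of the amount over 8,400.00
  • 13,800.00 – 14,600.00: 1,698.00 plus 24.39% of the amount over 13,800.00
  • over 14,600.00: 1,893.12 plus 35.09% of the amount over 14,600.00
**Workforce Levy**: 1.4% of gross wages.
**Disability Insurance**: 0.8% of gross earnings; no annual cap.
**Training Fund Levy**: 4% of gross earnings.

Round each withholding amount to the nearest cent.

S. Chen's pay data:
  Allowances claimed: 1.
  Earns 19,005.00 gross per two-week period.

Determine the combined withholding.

Canton Income Tax: taxable = 19,005.00 − 1×220.00 = 18,785.00
  1,893.12 + 35.09% × (18,785.00 − 14,600.00) = 1,893.12 + 35.09% × 4,185.00 = 3,361.64
Workforce Levy: 1.4% × 19,005.00 = 266.07
Disability Insurance: 0.8% × 19,005.00 = 152.04
Training Fund Levy: 4% × 19,005.00 = 760.20
Total: 3,361.64 + 266.07 + 152.04 + 760.20 = 4,539.95

4,539.95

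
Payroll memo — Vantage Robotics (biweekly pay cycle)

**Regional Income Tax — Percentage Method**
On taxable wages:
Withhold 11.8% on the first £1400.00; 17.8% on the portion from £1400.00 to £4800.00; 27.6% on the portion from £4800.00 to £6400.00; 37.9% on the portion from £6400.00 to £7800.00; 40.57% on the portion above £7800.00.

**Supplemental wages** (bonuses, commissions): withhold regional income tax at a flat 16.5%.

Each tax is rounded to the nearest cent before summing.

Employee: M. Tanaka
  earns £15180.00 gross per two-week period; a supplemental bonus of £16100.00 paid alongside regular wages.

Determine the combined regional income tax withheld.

£7393.17

Regional Income Tax: taxable = £15180.00
  £1742.60 + 40.57% × (£15180.00 − £7800.00) = £1742.60 + 40.57% × £7380.00 = £4736.67
Supplemental (16.5% flat on bonus): 16.5% × £16100.00 = £2656.50
Total regional income tax: £4736.67 + £2656.50 = £7393.17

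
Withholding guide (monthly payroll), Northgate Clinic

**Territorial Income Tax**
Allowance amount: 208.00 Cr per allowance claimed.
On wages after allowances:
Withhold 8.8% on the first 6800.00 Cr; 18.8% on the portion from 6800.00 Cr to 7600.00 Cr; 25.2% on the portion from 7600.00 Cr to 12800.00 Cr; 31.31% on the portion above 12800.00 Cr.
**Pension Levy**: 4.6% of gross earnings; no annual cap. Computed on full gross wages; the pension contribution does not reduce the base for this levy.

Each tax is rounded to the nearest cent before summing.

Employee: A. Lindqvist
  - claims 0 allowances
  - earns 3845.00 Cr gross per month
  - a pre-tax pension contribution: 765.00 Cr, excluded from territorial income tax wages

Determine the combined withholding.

447.91 Cr

Territorial Income Tax: taxable = 3845.00 Cr − 765.00 Cr = 3080.00 Cr
  8.8% × 3080.00 Cr = 271.04 Cr
Pension Levy: 4.6% × 3845.00 Cr = 176.87 Cr
Total: 271.04 Cr + 176.87 Cr = 447.91 Cr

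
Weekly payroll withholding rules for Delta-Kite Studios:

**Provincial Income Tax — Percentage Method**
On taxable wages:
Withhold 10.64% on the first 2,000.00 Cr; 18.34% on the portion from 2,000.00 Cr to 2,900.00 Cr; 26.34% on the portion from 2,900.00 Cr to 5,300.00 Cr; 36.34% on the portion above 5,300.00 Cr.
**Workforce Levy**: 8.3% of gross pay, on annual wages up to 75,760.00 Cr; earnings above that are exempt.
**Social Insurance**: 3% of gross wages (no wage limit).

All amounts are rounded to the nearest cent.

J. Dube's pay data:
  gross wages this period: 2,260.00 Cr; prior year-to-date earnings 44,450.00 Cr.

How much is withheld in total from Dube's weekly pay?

Provincial Income Tax: taxable = 2,260.00 Cr
  212.80 Cr + 18.34% × (2,260.00 Cr − 2,000.00 Cr) = 212.80 Cr + 18.34% × 260.00 Cr = 260.48 Cr
Workforce Levy: 8.3% × 2,260.00 Cr = 187.58 Cr
Social Insurance: 3% × 2,260.00 Cr = 67.80 Cr
Total: 260.48 Cr + 187.58 Cr + 67.80 Cr = 515.86 Cr

515.86 Cr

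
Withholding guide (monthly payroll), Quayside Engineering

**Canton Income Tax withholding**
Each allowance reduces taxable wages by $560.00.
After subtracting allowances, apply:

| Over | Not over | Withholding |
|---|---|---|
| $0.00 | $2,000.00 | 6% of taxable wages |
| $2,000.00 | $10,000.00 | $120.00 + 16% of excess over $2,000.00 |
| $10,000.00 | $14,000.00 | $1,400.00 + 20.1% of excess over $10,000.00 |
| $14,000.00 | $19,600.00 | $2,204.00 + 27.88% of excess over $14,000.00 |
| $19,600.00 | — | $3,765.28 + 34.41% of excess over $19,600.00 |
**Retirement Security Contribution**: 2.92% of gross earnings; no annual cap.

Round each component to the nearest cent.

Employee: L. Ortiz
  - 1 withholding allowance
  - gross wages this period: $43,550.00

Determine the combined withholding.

$13,085.44

Canton Income Tax: taxable = $43,550.00 − 1×$560.00 = $42,990.00
  $3,765.28 + 34.41% × ($42,990.00 − $19,600.00) = $3,765.28 + 34.41% × $23,390.00 = $11,813.78
Retirement Security Contribution: 2.92% × $43,550.00 = $1,271.66
Total: $11,813.78 + $1,271.66 = $13,085.44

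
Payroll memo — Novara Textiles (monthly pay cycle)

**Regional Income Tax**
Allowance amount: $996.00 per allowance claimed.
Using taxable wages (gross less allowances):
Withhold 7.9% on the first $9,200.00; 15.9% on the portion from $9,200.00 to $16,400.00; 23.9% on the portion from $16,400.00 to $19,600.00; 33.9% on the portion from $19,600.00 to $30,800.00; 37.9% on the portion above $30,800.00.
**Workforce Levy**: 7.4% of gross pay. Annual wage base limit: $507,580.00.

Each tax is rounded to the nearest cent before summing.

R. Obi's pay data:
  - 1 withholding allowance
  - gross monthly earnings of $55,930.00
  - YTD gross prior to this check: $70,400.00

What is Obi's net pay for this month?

$36,211.19

Regional Income Tax: taxable = $55,930.00 − 1×$996.00 = $54,934.00
  $6,433.20 + 37.9% × ($54,934.00 − $30,800.00) = $6,433.20 + 37.9% × $24,134.00 = $15,579.99
Workforce Levy: 7.4% × $55,930.00 = $4,138.82
Total withheld: $15,579.99 + $4,138.82 = $19,718.81
Net pay: $55,930.00 − $19,718.81 = $36,211.19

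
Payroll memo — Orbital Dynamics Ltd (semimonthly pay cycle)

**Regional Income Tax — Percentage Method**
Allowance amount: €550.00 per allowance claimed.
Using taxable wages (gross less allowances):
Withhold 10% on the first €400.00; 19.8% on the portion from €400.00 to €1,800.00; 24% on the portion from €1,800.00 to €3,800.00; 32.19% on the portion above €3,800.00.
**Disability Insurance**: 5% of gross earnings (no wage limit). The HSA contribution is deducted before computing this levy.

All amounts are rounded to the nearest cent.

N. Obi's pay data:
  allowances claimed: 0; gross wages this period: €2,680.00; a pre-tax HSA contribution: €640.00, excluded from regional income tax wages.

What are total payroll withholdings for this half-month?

€476.80

Regional Income Tax: taxable = €2,680.00 − €640.00 = €2,040.00
  €317.20 + 24% × (€2,040.00 − €1,800.00) = €317.20 + 24% × €240.00 = €374.80
Disability Insurance: 5% × €2,040.00 = €102.00
Total: €374.80 + €102.00 = €476.80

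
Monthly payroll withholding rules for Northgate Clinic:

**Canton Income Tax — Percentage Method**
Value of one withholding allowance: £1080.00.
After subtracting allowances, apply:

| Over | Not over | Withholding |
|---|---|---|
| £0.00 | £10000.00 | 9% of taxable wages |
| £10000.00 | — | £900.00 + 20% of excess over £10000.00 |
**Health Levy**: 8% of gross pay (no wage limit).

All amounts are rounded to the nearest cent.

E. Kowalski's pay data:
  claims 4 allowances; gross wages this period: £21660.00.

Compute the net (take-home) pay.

Canton Income Tax: taxable = £21660.00 − 4×£1080.00 = £17340.00
  £900.00 + 20% × (£17340.00 − £10000.00) = £900.00 + 20% × £7340.00 = £2368.00
Health Levy: 8% × £21660.00 = £1732.80
Total withheld: £2368.00 + £1732.80 = £4100.80
Net pay: £21660.00 − £4100.80 = £17559.20

£17559.20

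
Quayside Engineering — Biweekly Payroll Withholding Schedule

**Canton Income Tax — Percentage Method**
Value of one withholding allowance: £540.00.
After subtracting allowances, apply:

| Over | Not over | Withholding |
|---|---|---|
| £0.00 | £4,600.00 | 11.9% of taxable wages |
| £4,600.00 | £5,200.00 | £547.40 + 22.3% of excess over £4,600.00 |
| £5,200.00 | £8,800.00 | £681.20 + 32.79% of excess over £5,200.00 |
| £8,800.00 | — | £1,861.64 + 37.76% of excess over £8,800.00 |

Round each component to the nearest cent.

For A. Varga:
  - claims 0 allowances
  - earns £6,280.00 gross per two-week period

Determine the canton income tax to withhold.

£1,035.33

Canton Income Tax: taxable = £6,280.00
  £681.20 + 32.79% × (£6,280.00 − £5,200.00) = £681.20 + 32.79% × £1,080.00 = £1,035.33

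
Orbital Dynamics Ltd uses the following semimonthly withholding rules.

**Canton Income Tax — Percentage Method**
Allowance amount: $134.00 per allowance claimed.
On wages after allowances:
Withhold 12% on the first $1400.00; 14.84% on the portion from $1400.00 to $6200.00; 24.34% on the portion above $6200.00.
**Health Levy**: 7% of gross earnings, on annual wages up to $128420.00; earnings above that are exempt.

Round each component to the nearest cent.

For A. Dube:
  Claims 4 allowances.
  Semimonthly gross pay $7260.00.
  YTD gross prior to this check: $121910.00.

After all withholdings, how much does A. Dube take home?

Canton Income Tax: taxable = $7260.00 − 4×$134.00 = $6724.00
  $880.32 + 24.34% × ($6724.00 − $6200.00) = $880.32 + 24.34% × $524.00 = $1007.86
Health Levy: cap $128420.00 − YTD $121910.00 = $6510.00 subject; 7% × $6510.00 = $455.70
Total withheld: $1007.86 + $455.70 = $1463.56
Net pay: $7260.00 − $1463.56 = $5796.44

$5796.44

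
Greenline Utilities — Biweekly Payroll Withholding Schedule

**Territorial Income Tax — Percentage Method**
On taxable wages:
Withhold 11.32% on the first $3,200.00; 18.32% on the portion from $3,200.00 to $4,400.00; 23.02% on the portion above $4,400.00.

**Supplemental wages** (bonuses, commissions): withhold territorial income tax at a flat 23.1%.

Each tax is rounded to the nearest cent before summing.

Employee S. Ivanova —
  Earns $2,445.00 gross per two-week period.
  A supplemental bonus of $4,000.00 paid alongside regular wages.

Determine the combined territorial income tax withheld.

Territorial Income Tax: taxable = $2,445.00
  11.32% × $2,445.00 = $276.77
Supplemental (23.1% flat on bonus): 23.1% × $4,000.00 = $924.00
Total territorial income tax: $276.77 + $924.00 = $1,200.77

$1,200.77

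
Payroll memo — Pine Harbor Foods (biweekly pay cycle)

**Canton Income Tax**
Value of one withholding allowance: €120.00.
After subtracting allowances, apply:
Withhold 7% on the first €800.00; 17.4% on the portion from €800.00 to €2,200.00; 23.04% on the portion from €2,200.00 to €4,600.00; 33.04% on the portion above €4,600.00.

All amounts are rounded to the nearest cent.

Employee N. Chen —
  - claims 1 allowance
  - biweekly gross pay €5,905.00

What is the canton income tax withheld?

Canton Income Tax: taxable = €5,905.00 − 1×€120.00 = €5,785.00
  €852.56 + 33.04% × (€5,785.00 − €4,600.00) = €852.56 + 33.04% × €1,185.00 = €1,244.08

€1,244.08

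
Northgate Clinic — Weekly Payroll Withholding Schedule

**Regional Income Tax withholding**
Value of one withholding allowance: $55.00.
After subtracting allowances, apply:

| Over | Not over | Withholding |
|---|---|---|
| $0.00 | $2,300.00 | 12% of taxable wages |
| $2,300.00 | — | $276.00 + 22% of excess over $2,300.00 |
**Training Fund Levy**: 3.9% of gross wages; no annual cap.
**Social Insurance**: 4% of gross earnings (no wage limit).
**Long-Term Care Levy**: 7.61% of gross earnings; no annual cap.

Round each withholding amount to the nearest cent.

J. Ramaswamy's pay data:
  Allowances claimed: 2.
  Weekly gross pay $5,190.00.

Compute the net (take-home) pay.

Regional Income Tax: taxable = $5,190.00 − 2×$55.00 = $5,080.00
  $276.00 + 22% × ($5,080.00 − $2,300.00) = $276.00 + 22% × $2,780.00 = $887.60
Training Fund Levy: 3.9% × $5,190.00 = $202.41
Social Insurance: 4% × $5,190.00 = $207.60
Long-Term Care Levy: 7.61% × $5,190.00 = $394.96
Total withheld: $887.60 + $202.41 + $207.60 + $394.96 = $1,692.57
Net pay: $5,190.00 − $1,692.57 = $3,497.43

$3,497.43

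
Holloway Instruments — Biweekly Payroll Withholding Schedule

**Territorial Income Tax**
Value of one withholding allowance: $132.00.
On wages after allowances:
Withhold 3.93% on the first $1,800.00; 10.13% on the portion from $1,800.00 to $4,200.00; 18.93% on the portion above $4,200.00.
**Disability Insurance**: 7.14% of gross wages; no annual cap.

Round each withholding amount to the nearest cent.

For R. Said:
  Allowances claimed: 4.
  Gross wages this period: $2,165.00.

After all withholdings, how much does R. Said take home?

Territorial Income Tax: taxable = $2,165.00 − 4×$132.00 = $1,637.00
  3.93% × $1,637.00 = $64.33
Disability Insurance: 7.14% × $2,165.00 = $154.58
Total withheld: $64.33 + $154.58 = $218.91
Net pay: $2,165.00 − $218.91 = $1,946.09

$1,946.09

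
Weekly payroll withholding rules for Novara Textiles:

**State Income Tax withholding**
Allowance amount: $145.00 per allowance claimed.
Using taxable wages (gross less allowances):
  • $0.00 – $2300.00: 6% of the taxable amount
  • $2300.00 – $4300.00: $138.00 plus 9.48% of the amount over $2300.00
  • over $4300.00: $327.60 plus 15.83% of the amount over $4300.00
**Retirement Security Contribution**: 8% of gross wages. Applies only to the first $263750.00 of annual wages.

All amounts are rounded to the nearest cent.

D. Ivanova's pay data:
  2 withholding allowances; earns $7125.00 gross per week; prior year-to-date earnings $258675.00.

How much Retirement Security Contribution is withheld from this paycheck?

Retirement Security Contribution: cap $263750.00 − YTD $258675.00 = $5075.00 subject; 8% × $5075.00 = $406.00

$406.00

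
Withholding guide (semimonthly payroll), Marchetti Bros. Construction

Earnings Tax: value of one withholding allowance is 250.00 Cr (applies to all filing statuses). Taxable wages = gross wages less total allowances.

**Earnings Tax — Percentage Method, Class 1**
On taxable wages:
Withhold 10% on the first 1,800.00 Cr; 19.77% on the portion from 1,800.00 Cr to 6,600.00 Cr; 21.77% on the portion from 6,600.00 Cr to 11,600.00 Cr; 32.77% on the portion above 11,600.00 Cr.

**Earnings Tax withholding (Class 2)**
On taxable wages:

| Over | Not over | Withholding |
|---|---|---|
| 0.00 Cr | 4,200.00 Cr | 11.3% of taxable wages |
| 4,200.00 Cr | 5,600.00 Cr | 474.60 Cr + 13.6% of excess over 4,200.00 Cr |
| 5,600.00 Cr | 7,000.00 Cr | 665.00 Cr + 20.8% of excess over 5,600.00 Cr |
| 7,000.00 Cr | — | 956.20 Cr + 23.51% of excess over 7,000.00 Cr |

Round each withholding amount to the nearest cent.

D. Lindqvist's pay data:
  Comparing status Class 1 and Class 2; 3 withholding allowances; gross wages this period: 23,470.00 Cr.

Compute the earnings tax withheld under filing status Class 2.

Earnings Tax (Class 2): taxable = 23,470.00 Cr − 3×250.00 Cr = 22,720.00 Cr
  956.20 Cr + 23.51% × (22,720.00 Cr − 7,000.00 Cr) = 956.20 Cr + 23.51% × 15,720.00 Cr = 4,651.97 Cr

4,651.97 Cr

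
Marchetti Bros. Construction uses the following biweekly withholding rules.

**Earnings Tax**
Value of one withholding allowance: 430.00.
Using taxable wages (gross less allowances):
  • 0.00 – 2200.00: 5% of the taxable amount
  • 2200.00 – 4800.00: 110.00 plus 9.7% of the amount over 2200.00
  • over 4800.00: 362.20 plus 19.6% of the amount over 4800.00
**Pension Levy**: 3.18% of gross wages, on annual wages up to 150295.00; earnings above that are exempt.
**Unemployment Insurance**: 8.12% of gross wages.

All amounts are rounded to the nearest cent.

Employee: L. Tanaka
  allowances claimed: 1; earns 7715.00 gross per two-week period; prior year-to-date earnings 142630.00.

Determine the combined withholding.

Earnings Tax: taxable = 7715.00 − 1×430.00 = 7285.00
  362.20 + 19.6% × (7285.00 − 4800.00) = 362.20 + 19.6% × 2485.00 = 849.26
Pension Levy: cap 150295.00 − YTD 142630.00 = 7665.00 subject; 3.18% × 7665.00 = 243.75
Unemployment Insurance: 8.12% × 7715.00 = 626.46
Total: 849.26 + 243.75 + 626.46 = 1719.47

1719.47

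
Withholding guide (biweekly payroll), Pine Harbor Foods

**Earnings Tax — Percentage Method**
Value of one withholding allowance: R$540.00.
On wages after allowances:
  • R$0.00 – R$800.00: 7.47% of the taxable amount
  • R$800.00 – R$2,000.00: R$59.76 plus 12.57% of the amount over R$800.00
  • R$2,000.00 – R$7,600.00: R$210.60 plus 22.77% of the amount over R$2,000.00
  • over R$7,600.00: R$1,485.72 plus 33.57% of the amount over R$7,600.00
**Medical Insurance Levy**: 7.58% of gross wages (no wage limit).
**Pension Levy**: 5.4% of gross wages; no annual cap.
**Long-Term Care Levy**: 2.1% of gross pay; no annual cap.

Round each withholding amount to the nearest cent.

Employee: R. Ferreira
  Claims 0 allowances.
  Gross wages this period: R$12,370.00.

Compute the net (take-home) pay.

R$7,417.59

Earnings Tax: taxable = R$12,370.00
  R$1,485.72 + 33.57% × (R$12,370.00 − R$7,600.00) = R$1,485.72 + 33.57% × R$4,770.00 = R$3,087.01
Medical Insurance Levy: 7.58% × R$12,370.00 = R$937.65
Pension Levy: 5.4% × R$12,370.00 = R$667.98
Long-Term Care Levy: 2.1% × R$12,370.00 = R$259.77
Total withheld: R$3,087.01 + R$937.65 + R$667.98 + R$259.77 = R$4,952.41
Net pay: R$12,370.00 − R$4,952.41 = R$7,417.59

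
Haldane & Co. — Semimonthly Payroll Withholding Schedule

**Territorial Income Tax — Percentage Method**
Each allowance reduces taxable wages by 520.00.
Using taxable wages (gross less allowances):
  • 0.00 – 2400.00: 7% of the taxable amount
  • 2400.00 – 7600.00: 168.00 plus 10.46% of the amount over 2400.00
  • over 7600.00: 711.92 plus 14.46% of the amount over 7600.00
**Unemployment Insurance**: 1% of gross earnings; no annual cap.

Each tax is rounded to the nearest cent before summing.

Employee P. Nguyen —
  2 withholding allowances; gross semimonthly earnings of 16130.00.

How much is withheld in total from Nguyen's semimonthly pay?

1956.27

Territorial Income Tax: taxable = 16130.00 − 2×520.00 = 15090.00
  711.92 + 14.46% × (15090.00 − 7600.00) = 711.92 + 14.46% × 7490.00 = 1794.97
Unemployment Insurance: 1% × 16130.00 = 161.30
Total: 1794.97 + 161.30 = 1956.27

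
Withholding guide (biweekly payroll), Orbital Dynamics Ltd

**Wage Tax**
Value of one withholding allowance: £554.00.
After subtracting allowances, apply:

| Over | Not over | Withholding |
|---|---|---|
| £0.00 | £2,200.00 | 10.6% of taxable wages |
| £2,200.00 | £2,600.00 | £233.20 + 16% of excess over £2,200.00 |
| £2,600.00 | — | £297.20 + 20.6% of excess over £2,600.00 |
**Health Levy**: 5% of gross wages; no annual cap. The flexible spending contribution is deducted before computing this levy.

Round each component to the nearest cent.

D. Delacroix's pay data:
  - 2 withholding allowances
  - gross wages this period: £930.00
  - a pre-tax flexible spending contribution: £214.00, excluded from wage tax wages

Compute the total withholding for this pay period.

Wage Tax: taxable = £930.00 − £214.00 − 2×£554.00 = £-392.00
  Taxable ≤ 0 → £0.00
Health Levy: 5% × £716.00 = £35.80
Total: £0.00 + £35.80 = £35.80

£35.80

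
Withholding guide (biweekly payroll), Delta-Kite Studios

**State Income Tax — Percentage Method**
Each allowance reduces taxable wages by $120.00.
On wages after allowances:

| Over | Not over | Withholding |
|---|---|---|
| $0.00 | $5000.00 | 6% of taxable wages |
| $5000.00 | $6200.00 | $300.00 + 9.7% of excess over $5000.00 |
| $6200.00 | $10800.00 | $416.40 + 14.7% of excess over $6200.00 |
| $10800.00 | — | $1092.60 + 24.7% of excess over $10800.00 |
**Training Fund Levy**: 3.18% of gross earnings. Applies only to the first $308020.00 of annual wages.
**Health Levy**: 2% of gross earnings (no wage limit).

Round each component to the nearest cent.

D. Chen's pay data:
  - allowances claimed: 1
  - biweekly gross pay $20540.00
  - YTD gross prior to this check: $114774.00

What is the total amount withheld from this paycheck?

State Income Tax: taxable = $20540.00 − 1×$120.00 = $20420.00
  $1092.60 + 24.7% × ($20420.00 − $10800.00) = $1092.60 + 24.7% × $9620.00 = $3468.74
Training Fund Levy: 3.18% × $20540.00 = $653.17
Health Levy: 2% × $20540.00 = $410.80
Total: $3468.74 + $653.17 + $410.80 = $4532.71

$4532.71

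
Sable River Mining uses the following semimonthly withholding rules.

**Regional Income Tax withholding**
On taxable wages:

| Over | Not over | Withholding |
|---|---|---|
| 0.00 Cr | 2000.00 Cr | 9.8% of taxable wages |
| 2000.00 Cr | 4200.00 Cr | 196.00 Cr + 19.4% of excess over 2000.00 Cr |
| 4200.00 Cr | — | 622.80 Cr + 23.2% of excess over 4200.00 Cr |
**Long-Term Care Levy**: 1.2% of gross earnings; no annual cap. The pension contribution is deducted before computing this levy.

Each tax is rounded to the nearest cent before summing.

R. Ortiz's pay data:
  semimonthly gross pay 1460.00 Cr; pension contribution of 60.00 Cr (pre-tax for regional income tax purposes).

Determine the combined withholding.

154.00 Cr

Regional Income Tax: taxable = 1460.00 Cr − 60.00 Cr = 1400.00 Cr
  9.8% × 1400.00 Cr = 137.20 Cr
Long-Term Care Levy: 1.2% × 1400.00 Cr = 16.80 Cr
Total: 137.20 Cr + 16.80 Cr = 154.00 Cr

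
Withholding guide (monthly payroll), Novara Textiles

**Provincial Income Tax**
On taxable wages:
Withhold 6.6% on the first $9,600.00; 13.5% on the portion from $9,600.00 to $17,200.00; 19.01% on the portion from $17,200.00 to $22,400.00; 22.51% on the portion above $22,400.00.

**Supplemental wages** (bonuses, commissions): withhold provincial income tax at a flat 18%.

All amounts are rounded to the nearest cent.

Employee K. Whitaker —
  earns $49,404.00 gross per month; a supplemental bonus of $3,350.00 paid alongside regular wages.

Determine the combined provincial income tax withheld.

Provincial Income Tax: taxable = $49,404.00
  $2,648.12 + 22.51% × ($49,404.00 − $22,400.00) = $2,648.12 + 22.51% × $27,004.00 = $8,726.72
Supplemental (18% flat on bonus): 18% × $3,350.00 = $603.00
Total provincial income tax: $8,726.72 + $603.00 = $9,329.72

$9,329.72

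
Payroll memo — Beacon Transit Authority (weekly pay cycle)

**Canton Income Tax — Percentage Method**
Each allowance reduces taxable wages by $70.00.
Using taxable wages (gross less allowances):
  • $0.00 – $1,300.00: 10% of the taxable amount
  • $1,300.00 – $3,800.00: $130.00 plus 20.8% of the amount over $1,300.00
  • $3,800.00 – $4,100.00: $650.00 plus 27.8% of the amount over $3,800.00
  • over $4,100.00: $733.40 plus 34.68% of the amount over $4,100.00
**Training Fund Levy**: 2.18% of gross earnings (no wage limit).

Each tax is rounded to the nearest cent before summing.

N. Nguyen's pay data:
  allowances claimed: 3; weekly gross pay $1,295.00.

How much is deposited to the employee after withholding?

$1,158.27

Canton Income Tax: taxable = $1,295.00 − 3×$70.00 = $1,085.00
  10% × $1,085.00 = $108.50
Training Fund Levy: 2.18% × $1,295.00 = $28.23
Total withheld: $108.50 + $28.23 = $136.73
Net pay: $1,295.00 − $136.73 = $1,158.27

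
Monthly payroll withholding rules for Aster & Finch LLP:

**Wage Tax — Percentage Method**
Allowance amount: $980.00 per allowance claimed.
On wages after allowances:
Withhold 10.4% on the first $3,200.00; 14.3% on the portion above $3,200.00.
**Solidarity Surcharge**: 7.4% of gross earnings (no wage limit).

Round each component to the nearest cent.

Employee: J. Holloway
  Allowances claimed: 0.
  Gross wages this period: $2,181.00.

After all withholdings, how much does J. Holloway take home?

$1,792.79

Wage Tax: taxable = $2,181.00
  10.4% × $2,181.00 = $226.82
Solidarity Surcharge: 7.4% × $2,181.00 = $161.39
Total withheld: $226.82 + $161.39 = $388.21
Net pay: $2,181.00 − $388.21 = $1,792.79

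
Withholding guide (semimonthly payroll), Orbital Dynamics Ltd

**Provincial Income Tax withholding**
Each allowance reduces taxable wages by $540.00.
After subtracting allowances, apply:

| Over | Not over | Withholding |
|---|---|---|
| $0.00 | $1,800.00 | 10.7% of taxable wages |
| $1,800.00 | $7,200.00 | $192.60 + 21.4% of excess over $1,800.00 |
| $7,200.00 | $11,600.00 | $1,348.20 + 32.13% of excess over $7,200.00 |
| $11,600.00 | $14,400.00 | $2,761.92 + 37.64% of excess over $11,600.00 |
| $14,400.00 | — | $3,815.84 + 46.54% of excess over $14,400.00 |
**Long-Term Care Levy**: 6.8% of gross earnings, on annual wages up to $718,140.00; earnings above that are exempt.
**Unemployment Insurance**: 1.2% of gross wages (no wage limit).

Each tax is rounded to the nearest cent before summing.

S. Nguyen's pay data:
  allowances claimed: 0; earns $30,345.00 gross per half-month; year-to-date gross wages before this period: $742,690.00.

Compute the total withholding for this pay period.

Provincial Income Tax: taxable = $30,345.00
  $3,815.84 + 46.54% × ($30,345.00 − $14,400.00) = $3,815.84 + 46.54% × $15,945.00 = $11,236.64
Long-Term Care Levy: YTD $742,690.00 ≥ cap $718,140.00 → $0.00
Unemployment Insurance: 1.2% × $30,345.00 = $364.14
Total: $11,236.64 + $0.00 + $364.14 = $11,600.78

$11,600.78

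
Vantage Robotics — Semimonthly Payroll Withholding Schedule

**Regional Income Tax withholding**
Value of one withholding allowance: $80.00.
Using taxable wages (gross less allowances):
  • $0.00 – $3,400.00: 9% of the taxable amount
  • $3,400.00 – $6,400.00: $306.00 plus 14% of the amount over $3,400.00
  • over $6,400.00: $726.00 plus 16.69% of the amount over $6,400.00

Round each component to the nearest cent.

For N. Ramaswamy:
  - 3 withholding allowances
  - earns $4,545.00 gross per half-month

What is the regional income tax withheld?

Regional Income Tax: taxable = $4,545.00 − 3×$80.00 = $4,305.00
  $306.00 + 14% × ($4,305.00 − $3,400.00) = $306.00 + 14% × $905.00 = $432.70

$432.70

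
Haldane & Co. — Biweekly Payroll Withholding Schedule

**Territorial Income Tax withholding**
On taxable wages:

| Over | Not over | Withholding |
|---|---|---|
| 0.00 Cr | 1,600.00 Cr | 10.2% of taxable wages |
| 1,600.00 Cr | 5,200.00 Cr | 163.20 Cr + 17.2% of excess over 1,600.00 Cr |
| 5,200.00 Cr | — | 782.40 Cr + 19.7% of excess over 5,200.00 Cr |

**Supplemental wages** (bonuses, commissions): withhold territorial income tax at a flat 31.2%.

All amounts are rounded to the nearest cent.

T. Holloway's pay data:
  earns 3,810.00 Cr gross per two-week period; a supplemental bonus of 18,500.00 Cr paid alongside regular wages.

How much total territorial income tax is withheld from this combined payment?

6,315.32 Cr

Territorial Income Tax: taxable = 3,810.00 Cr
  163.20 Cr + 17.2% × (3,810.00 Cr − 1,600.00 Cr) = 163.20 Cr + 17.2% × 2,210.00 Cr = 543.32 Cr
Supplemental (31.2% flat on bonus): 31.2% × 18,500.00 Cr = 5,772.00 Cr
Total territorial income tax: 543.32 Cr + 5,772.00 Cr = 6,315.32 Cr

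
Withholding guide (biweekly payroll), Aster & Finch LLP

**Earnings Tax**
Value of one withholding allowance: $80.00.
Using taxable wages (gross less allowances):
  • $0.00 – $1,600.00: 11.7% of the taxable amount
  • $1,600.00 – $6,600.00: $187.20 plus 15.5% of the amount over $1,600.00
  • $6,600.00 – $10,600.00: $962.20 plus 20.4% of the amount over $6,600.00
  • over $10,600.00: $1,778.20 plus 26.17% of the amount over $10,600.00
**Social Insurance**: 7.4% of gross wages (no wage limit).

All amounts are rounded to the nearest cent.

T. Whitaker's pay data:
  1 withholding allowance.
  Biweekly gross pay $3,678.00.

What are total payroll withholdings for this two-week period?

Earnings Tax: taxable = $3,678.00 − 1×$80.00 = $3,598.00
  $187.20 + 15.5% × ($3,598.00 − $1,600.00) = $187.20 + 15.5% × $1,998.00 = $496.89
Social Insurance: 7.4% × $3,678.00 = $272.17
Total: $496.89 + $272.17 = $769.06

$769.06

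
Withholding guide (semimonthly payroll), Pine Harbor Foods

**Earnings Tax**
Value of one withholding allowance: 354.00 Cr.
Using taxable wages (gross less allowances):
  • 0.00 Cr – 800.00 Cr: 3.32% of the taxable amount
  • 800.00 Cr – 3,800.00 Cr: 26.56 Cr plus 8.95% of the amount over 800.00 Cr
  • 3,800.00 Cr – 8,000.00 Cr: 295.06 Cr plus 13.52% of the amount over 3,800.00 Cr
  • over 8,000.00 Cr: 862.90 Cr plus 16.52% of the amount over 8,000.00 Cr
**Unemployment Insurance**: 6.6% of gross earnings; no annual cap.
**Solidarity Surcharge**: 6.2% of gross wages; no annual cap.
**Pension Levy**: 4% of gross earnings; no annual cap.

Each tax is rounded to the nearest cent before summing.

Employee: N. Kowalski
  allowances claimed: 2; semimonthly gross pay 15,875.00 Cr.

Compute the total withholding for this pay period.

Earnings Tax: taxable = 15,875.00 Cr − 2×354.00 Cr = 15,167.00 Cr
  862.90 Cr + 16.52% × (15,167.00 Cr − 8,000.00 Cr) = 862.90 Cr + 16.52% × 7,167.00 Cr = 2,046.89 Cr
Unemployment Insurance: 6.6% × 15,875.00 Cr = 1,047.75 Cr
Solidarity Surcharge: 6.2% × 15,875.00 Cr = 984.25 Cr
Pension Levy: 4% × 15,875.00 Cr = 635.00 Cr
Total: 2,046.89 Cr + 1,047.75 Cr + 984.25 Cr + 635.00 Cr = 4,713.89 Cr

4,713.89 Cr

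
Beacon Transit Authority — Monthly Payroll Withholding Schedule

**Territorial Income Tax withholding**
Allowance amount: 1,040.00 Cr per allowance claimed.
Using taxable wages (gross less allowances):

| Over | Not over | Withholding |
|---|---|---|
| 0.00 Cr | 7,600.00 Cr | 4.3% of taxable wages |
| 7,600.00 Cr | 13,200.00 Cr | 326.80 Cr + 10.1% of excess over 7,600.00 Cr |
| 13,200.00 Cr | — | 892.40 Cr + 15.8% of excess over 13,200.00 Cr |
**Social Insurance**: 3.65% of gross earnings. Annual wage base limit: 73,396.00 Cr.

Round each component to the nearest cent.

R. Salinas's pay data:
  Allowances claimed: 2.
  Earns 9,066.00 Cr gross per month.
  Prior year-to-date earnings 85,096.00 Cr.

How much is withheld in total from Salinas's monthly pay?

300.40 Cr

Territorial Income Tax: taxable = 9,066.00 Cr − 2×1,040.00 Cr = 6,986.00 Cr
  4.3% × 6,986.00 Cr = 300.40 Cr
Social Insurance: YTD 85,096.00 Cr ≥ cap 73,396.00 Cr → 0.00 Cr
Total: 300.40 Cr + 0.00 Cr = 300.40 Cr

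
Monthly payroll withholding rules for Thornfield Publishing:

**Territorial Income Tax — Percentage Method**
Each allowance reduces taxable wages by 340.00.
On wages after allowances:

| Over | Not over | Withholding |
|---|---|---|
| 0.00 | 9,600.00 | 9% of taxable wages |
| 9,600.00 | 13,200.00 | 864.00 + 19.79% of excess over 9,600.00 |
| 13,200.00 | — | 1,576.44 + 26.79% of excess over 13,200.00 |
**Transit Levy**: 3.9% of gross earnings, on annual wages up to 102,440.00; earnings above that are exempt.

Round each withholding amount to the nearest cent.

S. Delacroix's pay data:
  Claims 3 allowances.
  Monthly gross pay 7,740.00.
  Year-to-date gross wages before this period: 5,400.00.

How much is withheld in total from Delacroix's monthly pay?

Territorial Income Tax: taxable = 7,740.00 − 3×340.00 = 6,720.00
  9% × 6,720.00 = 604.80
Transit Levy: 3.9% × 7,740.00 = 301.86
Total: 604.80 + 301.86 = 906.66

906.66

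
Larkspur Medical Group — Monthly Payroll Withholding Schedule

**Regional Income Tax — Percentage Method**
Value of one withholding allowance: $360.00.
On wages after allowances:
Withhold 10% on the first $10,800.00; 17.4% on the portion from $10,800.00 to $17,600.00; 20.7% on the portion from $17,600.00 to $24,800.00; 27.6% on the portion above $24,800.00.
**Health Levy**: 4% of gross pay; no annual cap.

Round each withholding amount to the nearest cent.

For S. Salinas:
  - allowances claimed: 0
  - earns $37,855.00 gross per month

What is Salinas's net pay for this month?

Regional Income Tax: taxable = $37,855.00
  $3,753.60 + 27.6% × ($37,855.00 − $24,800.00) = $3,753.60 + 27.6% × $13,055.00 = $7,356.78
Health Levy: 4% × $37,855.00 = $1,514.20
Total withheld: $7,356.78 + $1,514.20 = $8,870.98
Net pay: $37,855.00 − $8,870.98 = $28,984.02

$28,984.02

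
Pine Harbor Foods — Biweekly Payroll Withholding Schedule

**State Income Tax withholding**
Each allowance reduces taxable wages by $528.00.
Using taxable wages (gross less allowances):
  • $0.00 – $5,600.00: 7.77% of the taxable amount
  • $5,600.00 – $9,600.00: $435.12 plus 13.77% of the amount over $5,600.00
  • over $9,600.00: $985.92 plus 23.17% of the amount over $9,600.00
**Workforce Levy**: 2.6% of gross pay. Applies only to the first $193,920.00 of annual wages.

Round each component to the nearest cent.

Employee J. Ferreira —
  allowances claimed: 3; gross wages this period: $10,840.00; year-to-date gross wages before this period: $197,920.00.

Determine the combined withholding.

State Income Tax: taxable = $10,840.00 − 3×$528.00 = $9,256.00
  $435.12 + 13.77% × ($9,256.00 − $5,600.00) = $435.12 + 13.77% × $3,656.00 = $938.55
Workforce Levy: YTD $197,920.00 ≥ cap $193,920.00 → $0.00
Total: $938.55 + $0.00 = $938.55

$938.55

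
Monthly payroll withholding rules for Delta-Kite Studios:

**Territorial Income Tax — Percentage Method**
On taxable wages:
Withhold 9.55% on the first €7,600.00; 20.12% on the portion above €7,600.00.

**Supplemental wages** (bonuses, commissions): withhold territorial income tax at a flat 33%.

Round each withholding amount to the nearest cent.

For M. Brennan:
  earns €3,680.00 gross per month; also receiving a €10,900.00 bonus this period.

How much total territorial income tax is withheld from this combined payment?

Territorial Income Tax: taxable = €3,680.00
  9.55% × €3,680.00 = €351.44
Supplemental (33% flat on bonus): 33% × €10,900.00 = €3,597.00
Total territorial income tax: €351.44 + €3,597.00 = €3,948.44

€3,948.44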